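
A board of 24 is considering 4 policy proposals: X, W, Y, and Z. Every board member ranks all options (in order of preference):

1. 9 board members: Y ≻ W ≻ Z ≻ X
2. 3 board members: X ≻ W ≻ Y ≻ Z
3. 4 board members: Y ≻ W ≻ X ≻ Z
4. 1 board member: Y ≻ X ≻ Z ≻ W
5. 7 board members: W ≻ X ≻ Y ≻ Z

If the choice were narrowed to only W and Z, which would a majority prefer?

Voters preferring W to Z: 23; preferring Z to W: 1.
W wins the head-to-head.

W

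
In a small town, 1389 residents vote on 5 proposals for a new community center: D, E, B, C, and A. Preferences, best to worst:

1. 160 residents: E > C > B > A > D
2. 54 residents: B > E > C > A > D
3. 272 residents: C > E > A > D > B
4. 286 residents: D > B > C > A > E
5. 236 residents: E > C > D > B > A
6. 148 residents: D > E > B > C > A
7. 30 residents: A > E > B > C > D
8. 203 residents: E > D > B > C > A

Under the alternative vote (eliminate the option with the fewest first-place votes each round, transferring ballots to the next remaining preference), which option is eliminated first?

A

Round 1: D 434, E 599, B 54, C 272, A 30. Eliminate A.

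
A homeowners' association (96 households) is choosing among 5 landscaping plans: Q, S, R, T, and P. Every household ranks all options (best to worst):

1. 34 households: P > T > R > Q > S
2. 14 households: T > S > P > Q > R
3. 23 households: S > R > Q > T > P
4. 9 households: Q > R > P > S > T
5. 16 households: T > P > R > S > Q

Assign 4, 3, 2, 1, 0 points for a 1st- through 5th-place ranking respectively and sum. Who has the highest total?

Q: 34·1 + 14·1 + 23·2 + 9·4 + 16·0 = 130
S: 34·0 + 14·3 + 23·4 + 9·1 + 16·1 = 159
R: 34·2 + 14·0 + 23·3 + 9·3 + 16·2 = 196
T: 34·3 + 14·4 + 23·1 + 9·0 + 16·4 = 245
P: 34·4 + 14·2 + 23·0 + 9·2 + 16·3 = 230
T has the highest Borda score (245).

T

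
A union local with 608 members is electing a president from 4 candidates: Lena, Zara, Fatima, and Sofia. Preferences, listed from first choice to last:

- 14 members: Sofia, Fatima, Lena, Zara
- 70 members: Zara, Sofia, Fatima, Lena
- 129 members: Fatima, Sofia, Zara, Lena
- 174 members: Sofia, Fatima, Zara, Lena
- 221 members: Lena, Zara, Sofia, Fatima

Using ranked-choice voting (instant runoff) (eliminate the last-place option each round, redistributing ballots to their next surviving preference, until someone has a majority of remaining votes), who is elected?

Round 1: Lena 221, Zara 70, Fatima 129, Sofia 188. Eliminate Zara.
Round 2: Lena 221, Fatima 129, Sofia 258. Eliminate Fatima.
Round 3: Lena 221, Sofia 387. Sofia has a majority.

Sofia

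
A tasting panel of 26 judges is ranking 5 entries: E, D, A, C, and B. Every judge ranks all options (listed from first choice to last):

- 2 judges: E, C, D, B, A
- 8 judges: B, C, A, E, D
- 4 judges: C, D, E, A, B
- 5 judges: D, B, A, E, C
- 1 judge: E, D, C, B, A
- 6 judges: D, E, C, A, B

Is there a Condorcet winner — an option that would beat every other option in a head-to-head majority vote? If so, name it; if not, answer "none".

none

Checking pairwise contests:
D beats E 15–11.
C beats D 14–12.
D beats A 18–8.
E beats C 14–12.
D beats B 18–8.
Every option loses at least one head-to-head, so there is no Condorcet winner.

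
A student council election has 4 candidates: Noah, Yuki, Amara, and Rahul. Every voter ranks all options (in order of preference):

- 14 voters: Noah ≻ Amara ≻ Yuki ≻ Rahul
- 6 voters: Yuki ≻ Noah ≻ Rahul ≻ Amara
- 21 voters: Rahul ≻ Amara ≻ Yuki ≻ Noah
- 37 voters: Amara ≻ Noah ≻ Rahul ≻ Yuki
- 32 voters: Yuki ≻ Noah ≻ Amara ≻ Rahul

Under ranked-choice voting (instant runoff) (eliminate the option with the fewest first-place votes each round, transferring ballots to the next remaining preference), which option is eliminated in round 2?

Round 1: Noah 14, Yuki 38, Amara 37, Rahul 21. Eliminate Noah.
Round 2: Yuki 38, Amara 51, Rahul 21. Eliminate Rahul.

Rahul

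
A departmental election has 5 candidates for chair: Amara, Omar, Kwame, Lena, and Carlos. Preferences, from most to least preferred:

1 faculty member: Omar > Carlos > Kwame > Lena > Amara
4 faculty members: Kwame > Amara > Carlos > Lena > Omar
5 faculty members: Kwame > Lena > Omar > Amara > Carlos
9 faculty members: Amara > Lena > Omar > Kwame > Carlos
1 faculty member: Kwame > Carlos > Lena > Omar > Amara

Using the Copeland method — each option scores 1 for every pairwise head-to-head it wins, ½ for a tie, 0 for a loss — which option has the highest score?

Amara: beats Omar, Lena, and Carlos; loses to Kwame → score 3.
Omar: beats Carlos; ties Kwame; loses to Amara and Lena → score 1.5.
Kwame: beats Amara, Lena, and Carlos; ties Omar → score 3.5.
Lena: beats Omar and Carlos; loses to Amara and Kwame → score 2.
Carlos: loses to Amara, Omar, Kwame, and Lena → score 0.
Kwame has the best pairwise record.

Kwame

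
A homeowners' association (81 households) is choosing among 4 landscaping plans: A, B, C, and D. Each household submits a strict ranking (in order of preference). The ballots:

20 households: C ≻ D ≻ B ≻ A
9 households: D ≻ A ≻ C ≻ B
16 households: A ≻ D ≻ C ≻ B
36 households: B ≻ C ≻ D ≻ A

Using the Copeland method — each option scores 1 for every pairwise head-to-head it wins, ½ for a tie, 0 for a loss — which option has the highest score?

A: loses to B, C, and D → score 0.
B: beats A; loses to C and D → score 1.
C: beats A, B, and D → score 3.
D: beats A and B; loses to C → score 2.
C has the best pairwise record.

C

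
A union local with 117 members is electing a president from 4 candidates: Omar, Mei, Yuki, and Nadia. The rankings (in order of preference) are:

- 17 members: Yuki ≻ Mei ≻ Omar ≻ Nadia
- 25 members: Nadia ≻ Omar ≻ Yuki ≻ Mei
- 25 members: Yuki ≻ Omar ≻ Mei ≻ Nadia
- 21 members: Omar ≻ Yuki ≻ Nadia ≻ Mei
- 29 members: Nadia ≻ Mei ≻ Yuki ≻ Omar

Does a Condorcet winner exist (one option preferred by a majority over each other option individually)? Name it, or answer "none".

Yuki vs Omar: 71–46 for Yuki.
Yuki vs Mei: 88–29 for Yuki.
Yuki vs Nadia: 63–54 for Yuki.
Yuki beats every other option head-to-head.

Yuki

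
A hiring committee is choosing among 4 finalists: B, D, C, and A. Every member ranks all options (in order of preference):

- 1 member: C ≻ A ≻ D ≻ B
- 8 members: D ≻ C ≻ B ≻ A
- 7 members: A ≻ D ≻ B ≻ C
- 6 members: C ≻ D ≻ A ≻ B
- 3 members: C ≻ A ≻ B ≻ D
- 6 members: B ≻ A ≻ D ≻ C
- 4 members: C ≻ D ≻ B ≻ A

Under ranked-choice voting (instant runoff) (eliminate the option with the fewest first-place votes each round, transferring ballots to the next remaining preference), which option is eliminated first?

B

Round 1: B 6, D 8, C 14, A 7. Eliminate B.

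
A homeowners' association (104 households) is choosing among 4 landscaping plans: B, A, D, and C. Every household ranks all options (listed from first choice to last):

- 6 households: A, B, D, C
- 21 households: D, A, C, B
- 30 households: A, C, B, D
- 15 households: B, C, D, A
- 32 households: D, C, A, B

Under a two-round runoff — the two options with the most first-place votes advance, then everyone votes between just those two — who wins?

Round 1 first-place votes: B 15, A 36, D 53, C 0.
D and A advance.
Runoff: D is preferred to A by 68 voters; A by 36.
D wins the runoff.

D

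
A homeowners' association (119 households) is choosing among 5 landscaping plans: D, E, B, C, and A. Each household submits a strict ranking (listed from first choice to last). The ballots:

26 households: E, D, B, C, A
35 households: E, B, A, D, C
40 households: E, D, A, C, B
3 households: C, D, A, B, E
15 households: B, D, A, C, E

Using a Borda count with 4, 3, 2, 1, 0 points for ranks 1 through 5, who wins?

D: 26·3 + 35·1 + 40·3 + 3·3 + 15·3 = 287
E: 26·4 + 35·4 + 40·4 + 3·0 + 15·0 = 404
B: 26·2 + 35·3 + 40·0 + 3·1 + 15·4 = 220
C: 26·1 + 35·0 + 40·1 + 3·4 + 15·1 = 93
A: 26·0 + 35·2 + 40·2 + 3·2 + 15·2 = 186
E has the highest Borda score (404).

E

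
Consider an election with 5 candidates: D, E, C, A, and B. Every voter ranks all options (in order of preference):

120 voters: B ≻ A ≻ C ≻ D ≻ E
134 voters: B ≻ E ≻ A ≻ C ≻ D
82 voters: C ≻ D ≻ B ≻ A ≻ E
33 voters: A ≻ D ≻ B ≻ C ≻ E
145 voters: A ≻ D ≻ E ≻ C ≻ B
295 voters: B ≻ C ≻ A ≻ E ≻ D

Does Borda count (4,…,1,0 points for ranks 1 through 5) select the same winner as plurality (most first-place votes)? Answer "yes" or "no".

yes

Borda — scores: D 900, E 987, C 1765, A 2012, B 2426. Winner: B.
Plurality — first-place votes: D 0, E 0, C 82, A 178, B 549. Winner: B.
The two methods agree.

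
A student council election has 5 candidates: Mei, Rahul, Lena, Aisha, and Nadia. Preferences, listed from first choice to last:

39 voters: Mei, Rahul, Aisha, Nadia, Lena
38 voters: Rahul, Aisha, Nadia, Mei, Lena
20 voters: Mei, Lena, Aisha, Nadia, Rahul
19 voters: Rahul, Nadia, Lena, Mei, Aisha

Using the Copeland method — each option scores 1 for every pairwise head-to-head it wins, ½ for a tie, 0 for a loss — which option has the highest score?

Mei

Mei: beats Rahul, Lena, Aisha, and Nadia → score 4.
Rahul: beats Lena, Aisha, and Nadia; loses to Mei → score 3.
Lena: loses to Mei, Rahul, Aisha, and Nadia → score 0.
Aisha: beats Lena and Nadia; loses to Mei and Rahul → score 2.
Nadia: beats Lena; loses to Mei, Rahul, and Aisha → score 1.
Mei has the best pairwise record.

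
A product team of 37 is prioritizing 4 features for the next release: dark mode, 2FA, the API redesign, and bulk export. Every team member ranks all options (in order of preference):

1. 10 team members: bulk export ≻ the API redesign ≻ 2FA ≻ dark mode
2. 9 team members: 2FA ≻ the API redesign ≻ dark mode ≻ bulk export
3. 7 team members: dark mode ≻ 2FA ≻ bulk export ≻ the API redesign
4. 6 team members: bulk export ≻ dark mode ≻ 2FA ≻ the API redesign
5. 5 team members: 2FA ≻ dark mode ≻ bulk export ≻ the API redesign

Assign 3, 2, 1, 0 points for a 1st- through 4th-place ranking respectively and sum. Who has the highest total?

2FA

dark mode: 10·0 + 9·1 + 7·3 + 6·2 + 5·2 = 52
2FA: 10·1 + 9·3 + 7·2 + 6·1 + 5·3 = 72
the API redesign: 10·2 + 9·2 + 7·0 + 6·0 + 5·0 = 38
bulk export: 10·3 + 9·0 + 7·1 + 6·3 + 5·1 = 60
2FA has the highest Borda score (72).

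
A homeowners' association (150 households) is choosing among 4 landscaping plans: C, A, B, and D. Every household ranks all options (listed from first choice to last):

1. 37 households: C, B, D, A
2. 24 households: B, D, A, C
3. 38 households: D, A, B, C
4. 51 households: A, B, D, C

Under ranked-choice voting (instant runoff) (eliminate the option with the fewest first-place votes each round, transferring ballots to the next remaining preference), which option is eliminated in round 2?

Round 1: C 37, A 51, B 24, D 38. Eliminate B.
Round 2: C 37, A 51, D 62. Eliminate C.

C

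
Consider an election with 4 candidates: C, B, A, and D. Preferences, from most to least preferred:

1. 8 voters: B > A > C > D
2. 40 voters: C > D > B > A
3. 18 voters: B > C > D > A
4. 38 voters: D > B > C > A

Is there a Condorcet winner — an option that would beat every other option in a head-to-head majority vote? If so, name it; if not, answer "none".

Checking pairwise contests:
B beats C 64–40.
D beats B 78–26.
C beats A 96–8.
C beats D 66–38.
Every option loses at least one head-to-head, so there is no Condorcet winner.

none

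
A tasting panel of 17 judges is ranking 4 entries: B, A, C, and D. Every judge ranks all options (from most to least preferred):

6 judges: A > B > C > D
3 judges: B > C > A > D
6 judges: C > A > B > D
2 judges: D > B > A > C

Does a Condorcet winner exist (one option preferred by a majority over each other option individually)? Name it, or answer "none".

Checking pairwise contests:
A beats B 12–5.
C beats A 9–8.
B beats C 11–6.
B beats D 15–2.
Every option loses at least one head-to-head, so there is no Condorcet winner.

none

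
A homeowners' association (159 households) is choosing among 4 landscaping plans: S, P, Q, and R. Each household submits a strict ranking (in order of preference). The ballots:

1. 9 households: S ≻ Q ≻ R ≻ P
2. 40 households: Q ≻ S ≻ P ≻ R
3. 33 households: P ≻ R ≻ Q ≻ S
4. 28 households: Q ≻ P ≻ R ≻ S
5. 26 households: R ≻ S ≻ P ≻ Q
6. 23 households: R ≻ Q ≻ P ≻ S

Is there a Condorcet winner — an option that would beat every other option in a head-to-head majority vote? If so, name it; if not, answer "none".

none

Checking pairwise contests:
P beats S 84–75.
Q beats P 100–59.
R beats Q 82–77.
P beats R 101–58.
Every option loses at least one head-to-head, so there is no Condorcet winner.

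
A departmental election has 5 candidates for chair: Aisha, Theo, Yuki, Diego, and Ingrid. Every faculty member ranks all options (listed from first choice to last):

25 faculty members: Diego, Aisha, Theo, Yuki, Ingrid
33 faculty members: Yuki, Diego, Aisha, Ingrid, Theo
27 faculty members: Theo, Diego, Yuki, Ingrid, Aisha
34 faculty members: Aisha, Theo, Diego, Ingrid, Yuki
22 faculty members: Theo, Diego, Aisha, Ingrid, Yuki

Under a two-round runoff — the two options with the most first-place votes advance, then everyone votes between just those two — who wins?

Aisha

Round 1 first-place votes: Aisha 34, Theo 49, Yuki 33, Diego 25, Ingrid 0.
Theo and Aisha advance.
Runoff: Theo is preferred to Aisha by 49 voters; Aisha by 92.
Aisha wins the runoff.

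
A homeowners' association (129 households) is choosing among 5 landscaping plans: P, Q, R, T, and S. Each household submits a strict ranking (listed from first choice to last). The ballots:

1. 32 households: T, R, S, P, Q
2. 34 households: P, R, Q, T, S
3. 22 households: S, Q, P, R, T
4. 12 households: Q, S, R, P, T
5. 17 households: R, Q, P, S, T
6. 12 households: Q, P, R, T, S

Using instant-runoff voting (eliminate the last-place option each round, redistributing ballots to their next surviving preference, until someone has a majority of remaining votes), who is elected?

Round 1: P 34, Q 24, R 17, T 32, S 22. Eliminate R.
Round 2: P 34, Q 41, T 32, S 22. Eliminate S.
Round 3: P 34, Q 63, T 32. Eliminate T.
Round 4: P 66, Q 63. P has a majority.

P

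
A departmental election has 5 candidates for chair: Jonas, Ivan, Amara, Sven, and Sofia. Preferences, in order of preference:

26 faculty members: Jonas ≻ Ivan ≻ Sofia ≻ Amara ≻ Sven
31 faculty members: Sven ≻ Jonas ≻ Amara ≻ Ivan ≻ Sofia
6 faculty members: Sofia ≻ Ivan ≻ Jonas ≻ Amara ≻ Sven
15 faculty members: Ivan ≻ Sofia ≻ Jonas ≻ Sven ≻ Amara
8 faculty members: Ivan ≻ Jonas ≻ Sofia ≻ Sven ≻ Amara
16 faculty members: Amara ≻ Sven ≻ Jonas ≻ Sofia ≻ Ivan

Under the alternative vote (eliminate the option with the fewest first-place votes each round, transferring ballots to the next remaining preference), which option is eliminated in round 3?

Round 1: Jonas 26, Ivan 23, Amara 16, Sven 31, Sofia 6. Eliminate Sofia.
Round 2: Jonas 26, Ivan 29, Amara 16, Sven 31. Eliminate Amara.
Round 3: Jonas 26, Ivan 29, Sven 47. Eliminate Jonas.

Jonas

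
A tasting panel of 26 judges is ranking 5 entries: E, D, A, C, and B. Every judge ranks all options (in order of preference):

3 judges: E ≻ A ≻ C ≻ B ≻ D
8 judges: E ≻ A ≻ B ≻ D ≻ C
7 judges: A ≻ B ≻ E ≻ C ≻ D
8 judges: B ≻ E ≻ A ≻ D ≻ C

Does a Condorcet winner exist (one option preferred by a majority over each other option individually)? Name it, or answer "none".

Checking pairwise contests:
B beats E 15–11.
E beats D 26–0.
E beats A 19–7.
E beats C 26–0.
A beats B 18–8.
Every option loses at least one head-to-head, so there is no Condorcet winner.

none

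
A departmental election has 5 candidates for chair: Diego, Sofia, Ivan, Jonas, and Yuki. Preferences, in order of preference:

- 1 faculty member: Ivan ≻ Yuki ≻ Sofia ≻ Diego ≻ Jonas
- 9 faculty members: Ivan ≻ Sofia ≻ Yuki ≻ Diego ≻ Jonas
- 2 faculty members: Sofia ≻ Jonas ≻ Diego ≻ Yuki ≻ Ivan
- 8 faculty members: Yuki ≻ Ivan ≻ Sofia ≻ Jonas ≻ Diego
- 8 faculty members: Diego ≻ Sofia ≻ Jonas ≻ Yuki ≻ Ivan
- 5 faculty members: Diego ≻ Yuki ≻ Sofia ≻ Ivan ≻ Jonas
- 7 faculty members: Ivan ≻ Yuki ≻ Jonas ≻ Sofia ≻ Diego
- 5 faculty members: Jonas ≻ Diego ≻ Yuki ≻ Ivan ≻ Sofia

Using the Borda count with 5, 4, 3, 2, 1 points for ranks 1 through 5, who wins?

Diego: 1·2 + 9·2 + 2·3 + 8·1 + 8·5 + 5·5 + 7·1 + 5·4 = 126
Sofia: 1·3 + 9·4 + 2·5 + 8·3 + 8·4 + 5·3 + 7·2 + 5·1 = 139
Ivan: 1·5 + 9·5 + 2·1 + 8·4 + 8·1 + 5·2 + 7·5 + 5·2 = 147
Jonas: 1·1 + 9·1 + 2·4 + 8·2 + 8·3 + 5·1 + 7·3 + 5·5 = 109
Yuki: 1·4 + 9·3 + 2·2 + 8·5 + 8·2 + 5·4 + 7·4 + 5·3 = 154
Yuki has the highest Borda score (154).

Yuki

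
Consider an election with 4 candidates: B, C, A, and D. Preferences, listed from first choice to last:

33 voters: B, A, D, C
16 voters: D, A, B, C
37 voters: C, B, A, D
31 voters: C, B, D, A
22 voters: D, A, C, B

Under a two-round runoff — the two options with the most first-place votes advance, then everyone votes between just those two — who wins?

Round 1 first-place votes: B 33, C 68, A 0, D 38.
C and D advance.
Runoff: C is preferred to D by 68 voters; D by 71.
D wins the runoff.

D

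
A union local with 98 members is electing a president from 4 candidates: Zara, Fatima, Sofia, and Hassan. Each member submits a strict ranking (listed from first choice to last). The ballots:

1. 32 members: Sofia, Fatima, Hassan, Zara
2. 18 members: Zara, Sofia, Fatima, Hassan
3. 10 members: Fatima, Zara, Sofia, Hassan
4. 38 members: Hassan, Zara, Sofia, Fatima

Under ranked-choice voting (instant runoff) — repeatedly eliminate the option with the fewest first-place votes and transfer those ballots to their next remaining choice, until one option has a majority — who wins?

Round 1: Zara 18, Fatima 10, Sofia 32, Hassan 38. Eliminate Fatima.
Round 2: Zara 28, Sofia 32, Hassan 38. Eliminate Zara.
Round 3: Sofia 60, Hassan 38. Sofia has a majority.

Sofia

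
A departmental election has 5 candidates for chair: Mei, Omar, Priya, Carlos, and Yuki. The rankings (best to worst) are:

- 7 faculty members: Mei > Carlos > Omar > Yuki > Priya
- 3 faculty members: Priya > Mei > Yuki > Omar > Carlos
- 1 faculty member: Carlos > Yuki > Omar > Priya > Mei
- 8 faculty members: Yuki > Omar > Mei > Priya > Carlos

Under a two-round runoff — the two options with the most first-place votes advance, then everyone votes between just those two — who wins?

Mei

Round 1 first-place votes: Mei 7, Omar 0, Priya 3, Carlos 1, Yuki 8.
Yuki and Mei advance.
Runoff: Yuki is preferred to Mei by 9 voters; Mei by 10.
Mei wins the runoff.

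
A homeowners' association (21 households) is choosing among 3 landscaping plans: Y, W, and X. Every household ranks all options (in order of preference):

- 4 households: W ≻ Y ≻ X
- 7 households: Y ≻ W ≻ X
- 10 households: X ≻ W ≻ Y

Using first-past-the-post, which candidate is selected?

First-place votes: Y 7, W 4, X 10.
X has the most first-place votes.

X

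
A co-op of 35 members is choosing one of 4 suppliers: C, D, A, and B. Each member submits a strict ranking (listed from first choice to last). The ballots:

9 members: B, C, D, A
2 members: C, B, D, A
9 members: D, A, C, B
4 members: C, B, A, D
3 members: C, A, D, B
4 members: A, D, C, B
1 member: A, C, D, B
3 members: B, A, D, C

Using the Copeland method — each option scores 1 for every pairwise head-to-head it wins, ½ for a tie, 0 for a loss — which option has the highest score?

C

C: beats D, A, and B → score 3.
D: beats A; loses to C and B → score 1.
A: loses to C, D, and B → score 0.
B: beats D and A; loses to C → score 2.
C has the best pairwise record.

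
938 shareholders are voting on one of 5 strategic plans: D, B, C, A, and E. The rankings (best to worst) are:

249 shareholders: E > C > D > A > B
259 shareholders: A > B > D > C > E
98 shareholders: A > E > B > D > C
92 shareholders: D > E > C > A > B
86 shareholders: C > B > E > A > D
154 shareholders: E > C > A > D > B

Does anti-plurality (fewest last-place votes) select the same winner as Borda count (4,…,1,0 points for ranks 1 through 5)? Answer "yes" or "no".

no

Anti-plurality — last-place votes: D 86, B 495, C 98, A 0, E 259. Winner: A.
Borda — scores: D 1636, B 1231, C 1996, A 2163, E 2354. Winner: E.
The two methods disagree.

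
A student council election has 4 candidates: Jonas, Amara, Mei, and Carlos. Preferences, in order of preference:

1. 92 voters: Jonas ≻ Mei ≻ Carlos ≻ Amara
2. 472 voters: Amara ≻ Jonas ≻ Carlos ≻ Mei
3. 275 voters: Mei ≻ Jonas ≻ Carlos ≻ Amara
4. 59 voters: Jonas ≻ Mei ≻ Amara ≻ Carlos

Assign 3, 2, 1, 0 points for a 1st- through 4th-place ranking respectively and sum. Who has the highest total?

Jonas: 92·3 + 472·2 + 275·2 + 59·3 = 1947
Amara: 92·0 + 472·3 + 275·0 + 59·1 = 1475
Mei: 92·2 + 472·0 + 275·3 + 59·2 = 1127
Carlos: 92·1 + 472·1 + 275·1 + 59·0 = 839
Jonas has the highest Borda score (1947).

Jonas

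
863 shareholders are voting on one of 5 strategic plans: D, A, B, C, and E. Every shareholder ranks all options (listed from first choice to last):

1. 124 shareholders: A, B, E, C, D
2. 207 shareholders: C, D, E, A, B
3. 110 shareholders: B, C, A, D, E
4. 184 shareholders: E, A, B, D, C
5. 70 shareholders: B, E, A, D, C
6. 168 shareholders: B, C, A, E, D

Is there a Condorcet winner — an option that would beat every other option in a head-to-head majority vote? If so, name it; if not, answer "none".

none

Checking pairwise contests:
A beats D 656–207.
C beats A 485–378.
A beats B 515–348.
B beats C 656–207.
B beats E 472–391.
Every option loses at least one head-to-head, so there is no Condorcet winner.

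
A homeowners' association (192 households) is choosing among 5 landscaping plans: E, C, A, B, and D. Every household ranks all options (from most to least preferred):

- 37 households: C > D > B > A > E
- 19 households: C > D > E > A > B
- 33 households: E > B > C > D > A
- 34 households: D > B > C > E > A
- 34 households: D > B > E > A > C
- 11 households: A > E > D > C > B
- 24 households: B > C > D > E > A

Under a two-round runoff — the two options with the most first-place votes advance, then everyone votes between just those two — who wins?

C

Round 1 first-place votes: E 33, C 56, A 11, B 24, D 68.
D and C advance.
Runoff: D is preferred to C by 79 voters; C by 113.
C wins the runoff.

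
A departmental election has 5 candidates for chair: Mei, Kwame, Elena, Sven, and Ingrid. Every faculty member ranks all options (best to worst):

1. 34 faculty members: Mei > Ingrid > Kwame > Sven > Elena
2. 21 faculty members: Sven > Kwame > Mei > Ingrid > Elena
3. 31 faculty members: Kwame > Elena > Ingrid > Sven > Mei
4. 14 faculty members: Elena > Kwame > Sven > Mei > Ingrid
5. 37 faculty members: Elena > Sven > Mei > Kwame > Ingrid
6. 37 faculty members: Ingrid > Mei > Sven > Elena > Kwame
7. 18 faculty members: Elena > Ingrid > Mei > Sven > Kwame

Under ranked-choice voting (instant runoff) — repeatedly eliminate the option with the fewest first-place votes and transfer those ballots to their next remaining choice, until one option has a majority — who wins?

Round 1: Mei 34, Kwame 31, Elena 69, Sven 21, Ingrid 37. Eliminate Sven.
Round 2: Mei 34, Kwame 52, Elena 69, Ingrid 37. Eliminate Mei.
Round 3: Kwame 52, Elena 69, Ingrid 71. Eliminate Kwame.
Round 4: Elena 100, Ingrid 92. Elena has a majority.

Elena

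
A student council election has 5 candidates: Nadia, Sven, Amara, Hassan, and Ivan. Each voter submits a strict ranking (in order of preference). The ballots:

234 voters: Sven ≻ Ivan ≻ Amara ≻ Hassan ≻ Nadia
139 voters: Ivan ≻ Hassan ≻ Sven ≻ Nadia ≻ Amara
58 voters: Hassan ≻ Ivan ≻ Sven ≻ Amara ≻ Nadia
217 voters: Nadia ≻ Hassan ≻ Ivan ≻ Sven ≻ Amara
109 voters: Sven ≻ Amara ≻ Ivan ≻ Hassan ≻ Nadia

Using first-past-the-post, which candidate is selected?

First-place votes: Nadia 217, Sven 343, Amara 0, Hassan 58, Ivan 139.
Sven has the most first-place votes.

Sven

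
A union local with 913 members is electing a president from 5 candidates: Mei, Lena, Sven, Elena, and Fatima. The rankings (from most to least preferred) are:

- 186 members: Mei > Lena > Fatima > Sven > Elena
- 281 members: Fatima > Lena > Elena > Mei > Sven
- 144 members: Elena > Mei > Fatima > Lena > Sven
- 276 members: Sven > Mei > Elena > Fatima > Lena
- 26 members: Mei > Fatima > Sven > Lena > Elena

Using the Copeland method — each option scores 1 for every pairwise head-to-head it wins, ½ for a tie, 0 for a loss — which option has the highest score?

Mei

Mei: beats Lena, Sven, Elena, and Fatima → score 4.
Lena: beats Sven and Elena; loses to Mei and Fatima → score 2.
Sven: beats Elena; loses to Mei, Lena, and Fatima → score 1.
Elena: loses to Mei, Lena, Sven, and Fatima → score 0.
Fatima: beats Lena, Sven, and Elena; loses to Mei → score 3.
Mei has the best pairwise record.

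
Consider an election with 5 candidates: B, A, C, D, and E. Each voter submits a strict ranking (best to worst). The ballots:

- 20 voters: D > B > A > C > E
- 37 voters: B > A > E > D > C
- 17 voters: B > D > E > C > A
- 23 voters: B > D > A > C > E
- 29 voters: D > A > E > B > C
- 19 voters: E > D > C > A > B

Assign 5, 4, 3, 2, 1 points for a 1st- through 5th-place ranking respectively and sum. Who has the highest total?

D

B: 20·4 + 37·5 + 17·5 + 23·5 + 29·2 + 19·1 = 542
A: 20·3 + 37·4 + 17·1 + 23·3 + 29·4 + 19·2 = 448
C: 20·2 + 37·1 + 17·2 + 23·2 + 29·1 + 19·3 = 243
D: 20·5 + 37·2 + 17·4 + 23·4 + 29·5 + 19·4 = 555
E: 20·1 + 37·3 + 17·3 + 23·1 + 29·3 + 19·5 = 387
D has the highest Borda score (555).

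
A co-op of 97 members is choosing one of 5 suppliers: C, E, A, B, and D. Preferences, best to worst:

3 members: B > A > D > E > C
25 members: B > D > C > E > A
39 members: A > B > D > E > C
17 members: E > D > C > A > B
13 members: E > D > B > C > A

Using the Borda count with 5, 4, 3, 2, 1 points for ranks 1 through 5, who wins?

B

C: 3·1 + 25·3 + 39·1 + 17·3 + 13·2 = 194
E: 3·2 + 25·2 + 39·2 + 17·5 + 13·5 = 284
A: 3·4 + 25·1 + 39·5 + 17·2 + 13·1 = 279
B: 3·5 + 25·5 + 39·4 + 17·1 + 13·3 = 352
D: 3·3 + 25·4 + 39·3 + 17·4 + 13·4 = 346
B has the highest Borda score (352).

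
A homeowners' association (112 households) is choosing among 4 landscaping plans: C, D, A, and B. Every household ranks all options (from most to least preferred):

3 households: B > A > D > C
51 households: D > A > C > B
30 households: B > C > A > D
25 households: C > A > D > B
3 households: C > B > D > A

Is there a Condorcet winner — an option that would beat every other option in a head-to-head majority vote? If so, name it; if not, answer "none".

C

C vs D: 58–54 for C.
C vs A: 58–54 for C.
C vs B: 79–33 for C.
C beats every other option head-to-head.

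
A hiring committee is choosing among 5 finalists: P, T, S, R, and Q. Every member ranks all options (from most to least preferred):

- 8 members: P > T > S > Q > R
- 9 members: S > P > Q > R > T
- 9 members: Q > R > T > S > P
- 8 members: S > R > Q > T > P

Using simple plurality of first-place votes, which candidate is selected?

S

First-place votes: P 8, T 0, S 17, R 0, Q 9.
S has the most first-place votes.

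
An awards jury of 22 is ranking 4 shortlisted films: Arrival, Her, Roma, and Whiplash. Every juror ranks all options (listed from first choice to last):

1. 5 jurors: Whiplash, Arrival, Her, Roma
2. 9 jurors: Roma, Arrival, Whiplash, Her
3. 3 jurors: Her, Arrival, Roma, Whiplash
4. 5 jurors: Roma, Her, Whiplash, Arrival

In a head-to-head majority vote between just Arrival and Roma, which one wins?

Roma

Voters preferring Arrival to Roma: 8; preferring Roma to Arrival: 14.
Roma wins the head-to-head.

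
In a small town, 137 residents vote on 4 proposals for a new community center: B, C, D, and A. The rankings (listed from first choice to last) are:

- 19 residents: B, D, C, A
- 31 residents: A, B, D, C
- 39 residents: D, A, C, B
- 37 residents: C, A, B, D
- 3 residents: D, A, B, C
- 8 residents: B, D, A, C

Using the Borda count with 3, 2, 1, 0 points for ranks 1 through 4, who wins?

B: 19·3 + 31·2 + 39·0 + 37·1 + 3·1 + 8·3 = 183
C: 19·1 + 31·0 + 39·1 + 37·3 + 3·0 + 8·0 = 169
D: 19·2 + 31·1 + 39·3 + 37·0 + 3·3 + 8·2 = 211
A: 19·0 + 31·3 + 39·2 + 37·2 + 3·2 + 8·1 = 259
A has the highest Borda score (259).

A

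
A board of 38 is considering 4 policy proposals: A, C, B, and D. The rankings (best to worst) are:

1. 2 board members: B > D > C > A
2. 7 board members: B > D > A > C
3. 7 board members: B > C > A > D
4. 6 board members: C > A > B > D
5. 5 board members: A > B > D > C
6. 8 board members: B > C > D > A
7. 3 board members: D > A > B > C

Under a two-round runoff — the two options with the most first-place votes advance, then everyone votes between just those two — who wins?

Round 1 first-place votes: A 5, C 6, B 24, D 3.
B and C advance.
Runoff: B is preferred to C by 32 voters; C by 6.
B wins the runoff.

B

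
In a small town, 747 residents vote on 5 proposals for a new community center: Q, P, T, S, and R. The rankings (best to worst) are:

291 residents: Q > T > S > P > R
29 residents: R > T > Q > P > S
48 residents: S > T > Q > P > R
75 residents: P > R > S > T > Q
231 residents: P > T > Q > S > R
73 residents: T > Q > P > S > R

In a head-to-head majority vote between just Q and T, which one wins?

Voters preferring Q to T: 291; preferring T to Q: 456.
T wins the head-to-head.

T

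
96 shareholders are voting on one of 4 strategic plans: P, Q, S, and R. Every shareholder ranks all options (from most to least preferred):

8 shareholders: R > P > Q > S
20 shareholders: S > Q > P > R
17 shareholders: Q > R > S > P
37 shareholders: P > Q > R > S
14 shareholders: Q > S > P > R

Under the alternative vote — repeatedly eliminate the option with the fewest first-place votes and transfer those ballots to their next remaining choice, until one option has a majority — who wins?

Round 1: P 37, Q 31, S 20, R 8. Eliminate R.
Round 2: P 45, Q 31, S 20. Eliminate S.
Round 3: P 45, Q 51. Q has a majority.

Q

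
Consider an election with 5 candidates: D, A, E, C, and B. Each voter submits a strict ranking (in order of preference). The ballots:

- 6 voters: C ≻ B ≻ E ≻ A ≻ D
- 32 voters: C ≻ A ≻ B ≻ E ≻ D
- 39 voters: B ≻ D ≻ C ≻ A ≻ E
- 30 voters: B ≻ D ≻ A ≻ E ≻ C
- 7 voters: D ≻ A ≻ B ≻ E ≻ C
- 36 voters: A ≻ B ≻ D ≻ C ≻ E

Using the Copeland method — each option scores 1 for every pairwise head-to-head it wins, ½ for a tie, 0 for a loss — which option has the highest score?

B

D: beats A, E, and C; loses to B → score 3.
A: beats E; ties B; loses to D and C → score 1.5.
E: loses to D, A, C, and B → score 0.
C: beats A and E; loses to D and B → score 2.
B: beats D, E, and C; ties A → score 3.5.
B has the best pairwise record.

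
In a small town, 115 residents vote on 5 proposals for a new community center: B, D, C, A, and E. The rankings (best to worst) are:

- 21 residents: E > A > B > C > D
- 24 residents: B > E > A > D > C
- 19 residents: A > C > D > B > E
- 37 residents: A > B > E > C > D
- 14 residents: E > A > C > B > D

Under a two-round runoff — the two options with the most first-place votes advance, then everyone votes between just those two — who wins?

Round 1 first-place votes: B 24, D 0, C 0, A 56, E 35.
A and E advance.
Runoff: A is preferred to E by 56 voters; E by 59.
E wins the runoff.

E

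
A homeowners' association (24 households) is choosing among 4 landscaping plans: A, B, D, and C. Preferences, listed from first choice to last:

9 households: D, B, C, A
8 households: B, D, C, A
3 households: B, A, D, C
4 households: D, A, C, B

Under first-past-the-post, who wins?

First-place votes: A 0, B 11, D 13, C 0.
D has the most first-place votes.

D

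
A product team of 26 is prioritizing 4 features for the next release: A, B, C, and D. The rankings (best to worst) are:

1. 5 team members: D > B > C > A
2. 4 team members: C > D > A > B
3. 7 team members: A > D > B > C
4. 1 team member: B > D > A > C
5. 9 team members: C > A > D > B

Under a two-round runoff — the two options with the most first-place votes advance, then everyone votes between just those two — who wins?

C

Round 1 first-place votes: A 7, B 1, C 13, D 5.
C and A advance.
Runoff: C is preferred to A by 18 voters; A by 8.
C wins the runoff.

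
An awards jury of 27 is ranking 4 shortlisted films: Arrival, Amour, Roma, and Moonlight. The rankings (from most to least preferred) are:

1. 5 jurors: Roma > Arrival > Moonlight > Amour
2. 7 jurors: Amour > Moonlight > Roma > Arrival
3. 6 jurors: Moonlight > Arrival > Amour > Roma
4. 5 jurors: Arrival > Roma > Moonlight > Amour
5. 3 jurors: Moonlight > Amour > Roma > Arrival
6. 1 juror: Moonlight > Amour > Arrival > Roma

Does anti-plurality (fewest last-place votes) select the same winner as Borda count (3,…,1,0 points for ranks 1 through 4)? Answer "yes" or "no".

yes

Anti-plurality — last-place votes: Arrival 10, Amour 10, Roma 7, Moonlight 0. Winner: Moonlight.
Borda — scores: Arrival 38, Amour 35, Roma 35, Moonlight 54. Winner: Moonlight.
The two methods agree.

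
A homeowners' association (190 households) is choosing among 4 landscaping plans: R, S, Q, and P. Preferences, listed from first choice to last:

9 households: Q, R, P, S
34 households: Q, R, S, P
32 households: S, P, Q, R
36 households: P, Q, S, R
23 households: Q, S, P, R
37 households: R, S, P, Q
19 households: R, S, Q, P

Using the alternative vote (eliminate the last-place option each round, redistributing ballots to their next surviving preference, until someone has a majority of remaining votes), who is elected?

P

Round 1: R 56, S 32, Q 66, P 36. Eliminate S.
Round 2: R 56, Q 66, P 68. Eliminate R.
Round 3: Q 85, P 105. P has a majority.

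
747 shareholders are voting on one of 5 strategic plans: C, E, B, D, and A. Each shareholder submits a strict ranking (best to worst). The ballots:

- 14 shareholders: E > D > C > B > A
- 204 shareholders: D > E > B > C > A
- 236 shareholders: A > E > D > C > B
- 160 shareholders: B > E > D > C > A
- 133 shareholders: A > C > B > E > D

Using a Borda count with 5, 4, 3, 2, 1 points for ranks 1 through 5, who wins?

E

C: 14·3 + 204·2 + 236·2 + 160·2 + 133·4 = 1774
E: 14·5 + 204·4 + 236·4 + 160·4 + 133·2 = 2736
B: 14·2 + 204·3 + 236·1 + 160·5 + 133·3 = 2075
D: 14·4 + 204·5 + 236·3 + 160·3 + 133·1 = 2397
A: 14·1 + 204·1 + 236·5 + 160·1 + 133·5 = 2223
E has the highest Borda score (2736).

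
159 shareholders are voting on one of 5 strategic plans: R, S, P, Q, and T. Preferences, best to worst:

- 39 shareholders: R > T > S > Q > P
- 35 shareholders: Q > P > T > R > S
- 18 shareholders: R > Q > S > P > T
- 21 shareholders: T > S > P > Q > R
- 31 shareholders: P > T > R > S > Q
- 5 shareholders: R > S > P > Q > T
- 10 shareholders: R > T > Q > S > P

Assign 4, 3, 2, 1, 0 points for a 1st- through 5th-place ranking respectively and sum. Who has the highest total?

T

R: 39·4 + 35·1 + 18·4 + 21·0 + 31·2 + 5·4 + 10·4 = 385
S: 39·2 + 35·0 + 18·2 + 21·3 + 31·1 + 5·3 + 10·1 = 233
P: 39·0 + 35·3 + 18·1 + 21·2 + 31·4 + 5·2 + 10·0 = 299
Q: 39·1 + 35·4 + 18·3 + 21·1 + 31·0 + 5·1 + 10·2 = 279
T: 39·3 + 35·2 + 18·0 + 21·4 + 31·3 + 5·0 + 10·3 = 394
T has the highest Borda score (394).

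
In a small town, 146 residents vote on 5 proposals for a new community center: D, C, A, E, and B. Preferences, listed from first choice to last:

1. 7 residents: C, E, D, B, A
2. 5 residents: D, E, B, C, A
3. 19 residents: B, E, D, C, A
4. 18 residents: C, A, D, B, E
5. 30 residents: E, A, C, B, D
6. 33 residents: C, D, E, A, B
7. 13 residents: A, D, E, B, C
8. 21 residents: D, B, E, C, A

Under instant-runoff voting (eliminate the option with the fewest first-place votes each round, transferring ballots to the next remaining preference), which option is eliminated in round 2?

B

Round 1: D 26, C 58, A 13, E 30, B 19. Eliminate A.
Round 2: D 39, C 58, E 30, B 19. Eliminate B.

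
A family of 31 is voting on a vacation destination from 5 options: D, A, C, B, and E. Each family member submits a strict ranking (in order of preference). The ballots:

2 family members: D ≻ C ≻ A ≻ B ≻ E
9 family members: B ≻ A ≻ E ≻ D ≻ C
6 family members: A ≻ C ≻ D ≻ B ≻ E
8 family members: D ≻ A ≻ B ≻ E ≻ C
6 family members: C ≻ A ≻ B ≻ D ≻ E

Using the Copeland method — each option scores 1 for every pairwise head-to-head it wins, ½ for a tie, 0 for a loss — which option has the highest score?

A

D: beats C, B, and E; loses to A → score 3.
A: beats D, C, B, and E → score 4.
C: loses to D, A, B, and E → score 0.
B: beats C and E; loses to D and A → score 2.
E: beats C; loses to D, A, and B → score 1.
A has the best pairwise record.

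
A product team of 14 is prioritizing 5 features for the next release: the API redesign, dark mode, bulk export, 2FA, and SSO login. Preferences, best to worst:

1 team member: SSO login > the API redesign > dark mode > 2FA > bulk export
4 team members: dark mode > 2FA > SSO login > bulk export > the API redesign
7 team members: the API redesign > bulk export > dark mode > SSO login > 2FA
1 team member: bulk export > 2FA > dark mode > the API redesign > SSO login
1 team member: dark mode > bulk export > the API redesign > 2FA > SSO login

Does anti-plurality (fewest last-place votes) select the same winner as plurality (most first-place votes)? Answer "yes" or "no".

no

Anti-plurality — last-place votes: the API redesign 4, dark mode 0, bulk export 1, 2FA 7, SSO login 2. Winner: dark mode.
Plurality — first-place votes: the API redesign 7, dark mode 5, bulk export 1, 2FA 0, SSO login 1. Winner: the API redesign.
The two methods disagree.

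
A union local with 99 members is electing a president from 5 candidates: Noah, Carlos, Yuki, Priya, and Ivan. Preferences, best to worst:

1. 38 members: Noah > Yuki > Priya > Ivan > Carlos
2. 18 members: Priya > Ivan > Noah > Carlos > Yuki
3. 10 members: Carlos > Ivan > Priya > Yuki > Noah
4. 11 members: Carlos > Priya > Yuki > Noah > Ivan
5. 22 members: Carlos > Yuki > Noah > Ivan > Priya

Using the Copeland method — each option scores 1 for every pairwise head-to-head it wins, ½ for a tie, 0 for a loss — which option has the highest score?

Noah: beats Carlos, Yuki, Priya, and Ivan → score 4.
Carlos: beats Yuki; loses to Noah, Priya, and Ivan → score 1.
Yuki: beats Priya and Ivan; loses to Noah and Carlos → score 2.
Priya: beats Carlos and Ivan; loses to Noah and Yuki → score 2.
Ivan: beats Carlos; loses to Noah, Yuki, and Priya → score 1.
Noah has the best pairwise record.

Noah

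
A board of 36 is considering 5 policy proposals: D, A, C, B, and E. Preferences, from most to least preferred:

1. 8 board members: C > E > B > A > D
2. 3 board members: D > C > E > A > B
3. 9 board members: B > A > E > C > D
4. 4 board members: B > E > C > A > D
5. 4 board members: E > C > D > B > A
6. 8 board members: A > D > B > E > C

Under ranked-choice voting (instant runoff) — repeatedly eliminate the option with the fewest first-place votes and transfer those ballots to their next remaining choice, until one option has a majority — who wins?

Round 1: D 3, A 8, C 8, B 13, E 4. Eliminate D.
Round 2: A 8, C 11, B 13, E 4. Eliminate E.
Round 3: A 8, C 15, B 13. Eliminate A.
Round 4: C 15, B 21. B has a majority.

B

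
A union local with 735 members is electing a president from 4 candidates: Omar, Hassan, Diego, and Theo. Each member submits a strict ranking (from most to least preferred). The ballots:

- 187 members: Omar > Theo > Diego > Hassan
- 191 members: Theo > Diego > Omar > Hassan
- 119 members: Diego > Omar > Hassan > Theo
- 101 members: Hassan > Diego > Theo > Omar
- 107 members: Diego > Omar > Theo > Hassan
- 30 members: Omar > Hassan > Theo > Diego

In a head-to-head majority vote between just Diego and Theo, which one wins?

Voters preferring Diego to Theo: 327; preferring Theo to Diego: 408.
Theo wins the head-to-head.

Theo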